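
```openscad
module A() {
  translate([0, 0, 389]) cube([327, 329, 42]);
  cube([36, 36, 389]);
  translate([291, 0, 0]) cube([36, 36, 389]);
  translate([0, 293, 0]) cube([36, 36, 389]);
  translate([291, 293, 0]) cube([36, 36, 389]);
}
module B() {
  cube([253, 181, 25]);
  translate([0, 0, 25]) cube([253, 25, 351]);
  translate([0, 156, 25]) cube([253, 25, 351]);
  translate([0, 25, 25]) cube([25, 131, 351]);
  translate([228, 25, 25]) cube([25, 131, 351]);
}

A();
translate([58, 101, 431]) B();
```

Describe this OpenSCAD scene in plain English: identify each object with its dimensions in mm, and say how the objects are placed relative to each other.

A is a simple wooden stool: a rectangular seat 327 mm (x) by 329 mm (y), 42 mm thick, top face at z = 431 mm, on four square legs, each 36×36 mm in cross-section. The legs rest on z = 0, each flush with a corner of the seat.

B is an open-topped rectangular box: outside dimensions 253×181×376 mm, with a uniform wall and base thickness of 25 mm. The base is a full 253×181 slab on the floor; four walls sit on top of the base. The front and back walls (the −y and +y sides) span the full width; the two side walls fit between them.

The open box is on top of the stool.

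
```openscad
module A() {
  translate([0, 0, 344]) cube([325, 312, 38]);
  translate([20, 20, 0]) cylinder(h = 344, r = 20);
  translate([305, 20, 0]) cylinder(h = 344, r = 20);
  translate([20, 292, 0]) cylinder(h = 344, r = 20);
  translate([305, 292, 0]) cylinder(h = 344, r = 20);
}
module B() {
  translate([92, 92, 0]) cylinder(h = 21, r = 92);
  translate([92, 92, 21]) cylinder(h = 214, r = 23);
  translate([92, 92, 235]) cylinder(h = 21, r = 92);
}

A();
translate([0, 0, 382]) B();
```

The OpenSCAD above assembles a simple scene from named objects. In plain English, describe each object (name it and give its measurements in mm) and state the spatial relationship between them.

A is a simple wooden stool: a rectangular seat 325 mm (x) by 312 mm (y), 38 mm thick, top face at z = 382 mm, on four round legs, each 40 mm in diameter. The legs rest on z = 0, each leg's axis is inset half a diameter from the nearest pair of seat edges (so the leg's bounding box is flush with the corner).

B is a spool: two coaxial disc flanges of radius 92 mm and thickness 21 mm, joined by a core cylinder of radius 23 mm and height 214 mm. The lower flange rests on z = 0 and the three cylinders share a vertical axis.

The spool is on top of the stool.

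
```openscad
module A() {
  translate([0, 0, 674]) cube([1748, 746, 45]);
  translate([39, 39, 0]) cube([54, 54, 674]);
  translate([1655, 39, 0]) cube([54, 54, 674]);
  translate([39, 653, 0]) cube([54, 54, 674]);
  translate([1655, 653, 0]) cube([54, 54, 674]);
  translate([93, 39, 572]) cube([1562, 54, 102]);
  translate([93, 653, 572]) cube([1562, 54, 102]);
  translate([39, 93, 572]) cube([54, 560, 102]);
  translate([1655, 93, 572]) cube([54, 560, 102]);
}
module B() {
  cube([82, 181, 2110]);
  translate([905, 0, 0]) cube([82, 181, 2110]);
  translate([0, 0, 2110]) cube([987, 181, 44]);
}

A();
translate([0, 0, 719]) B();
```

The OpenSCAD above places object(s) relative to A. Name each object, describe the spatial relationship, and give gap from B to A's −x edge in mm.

A is a table. B is a door frame. The door frame is on top of the table. The gap from the door frame to the table's −x edge is 0 mm.

The door frame's min-x is at 0; the table's min-x is 0; gap = 0 mm.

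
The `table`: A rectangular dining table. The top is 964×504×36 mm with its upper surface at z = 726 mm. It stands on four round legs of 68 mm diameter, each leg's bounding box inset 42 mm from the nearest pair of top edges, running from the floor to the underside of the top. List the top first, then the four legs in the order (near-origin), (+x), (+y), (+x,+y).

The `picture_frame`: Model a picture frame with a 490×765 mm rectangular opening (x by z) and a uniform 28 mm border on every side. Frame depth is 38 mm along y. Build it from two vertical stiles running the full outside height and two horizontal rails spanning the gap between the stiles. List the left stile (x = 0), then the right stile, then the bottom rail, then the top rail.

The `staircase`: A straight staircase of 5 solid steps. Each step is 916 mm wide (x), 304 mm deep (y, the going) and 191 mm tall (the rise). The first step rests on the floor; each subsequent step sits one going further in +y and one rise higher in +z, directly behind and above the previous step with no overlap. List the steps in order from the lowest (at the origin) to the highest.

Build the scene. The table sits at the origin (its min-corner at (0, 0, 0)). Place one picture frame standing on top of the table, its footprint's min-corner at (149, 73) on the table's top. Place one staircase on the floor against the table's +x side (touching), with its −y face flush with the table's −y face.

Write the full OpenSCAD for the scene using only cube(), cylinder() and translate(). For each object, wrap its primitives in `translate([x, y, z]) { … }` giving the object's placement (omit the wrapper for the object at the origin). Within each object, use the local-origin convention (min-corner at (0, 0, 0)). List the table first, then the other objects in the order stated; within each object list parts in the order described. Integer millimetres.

translate([0, 0, 690]) cube([964, 504, 36]);
translate([76, 76, 0]) cylinder(h = 690, r = 34);
translate([888, 76, 0]) cylinder(h = 690, r = 34);
translate([76, 428, 0]) cylinder(h = 690, r = 34);
translate([888, 428, 0]) cylinder(h = 690, r = 34);
translate([149, 73, 726]) {
  cube([28, 38, 821]);
  translate([518, 0, 0]) cube([28, 38, 821]);
  translate([28, 0, 0]) cube([490, 38, 28]);
  translate([28, 0, 793]) cube([490, 38, 28]);
}
translate([964, 0, 0]) {
  cube([916, 304, 191]);
  translate([0, 304, 191]) cube([916, 304, 191]);
  translate([0, 608, 382]) cube([916, 304, 191]);
  translate([0, 912, 573]) cube([916, 304, 191]);
  translate([0, 1216, 764]) cube([916, 304, 191]);
}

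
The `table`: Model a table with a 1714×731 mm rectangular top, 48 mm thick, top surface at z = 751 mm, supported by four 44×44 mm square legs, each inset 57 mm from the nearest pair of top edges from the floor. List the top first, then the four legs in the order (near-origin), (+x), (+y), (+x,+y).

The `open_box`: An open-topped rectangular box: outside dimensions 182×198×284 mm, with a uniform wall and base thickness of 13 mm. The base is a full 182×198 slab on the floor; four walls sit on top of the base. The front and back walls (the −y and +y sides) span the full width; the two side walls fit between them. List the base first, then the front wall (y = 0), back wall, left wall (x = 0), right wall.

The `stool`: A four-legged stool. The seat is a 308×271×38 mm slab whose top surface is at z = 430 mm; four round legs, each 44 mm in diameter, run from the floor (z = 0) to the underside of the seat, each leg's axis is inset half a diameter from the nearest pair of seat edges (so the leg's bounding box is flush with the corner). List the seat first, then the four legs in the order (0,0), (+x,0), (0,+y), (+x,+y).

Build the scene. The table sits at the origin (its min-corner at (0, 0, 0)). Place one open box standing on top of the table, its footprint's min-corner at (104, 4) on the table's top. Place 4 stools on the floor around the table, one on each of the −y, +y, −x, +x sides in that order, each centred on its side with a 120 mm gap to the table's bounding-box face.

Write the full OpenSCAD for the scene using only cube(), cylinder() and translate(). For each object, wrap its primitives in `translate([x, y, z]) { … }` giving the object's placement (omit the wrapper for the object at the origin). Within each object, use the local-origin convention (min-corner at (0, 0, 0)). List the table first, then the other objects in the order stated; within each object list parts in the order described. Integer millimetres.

translate([0, 0, 703]) cube([1714, 731, 48]);
translate([57, 57, 0]) cube([44, 44, 703]);
translate([1613, 57, 0]) cube([44, 44, 703]);
translate([57, 630, 0]) cube([44, 44, 703]);
translate([1613, 630, 0]) cube([44, 44, 703]);
translate([104, 4, 751]) {
  cube([182, 198, 13]);
  translate([0, 0, 13]) cube([182, 13, 271]);
  translate([0, 185, 13]) cube([182, 13, 271]);
  translate([0, 13, 13]) cube([13, 172, 271]);
  translate([169, 13, 13]) cube([13, 172, 271]);
}
translate([703, -391, 0]) {
  translate([0, 0, 392]) cube([308, 271, 38]);
  translate([22, 22, 0]) cylinder(h = 392, r = 22);
  translate([286, 22, 0]) cylinder(h = 392, r = 22);
  translate([22, 249, 0]) cylinder(h = 392, r = 22);
  translate([286, 249, 0]) cylinder(h = 392, r = 22);
}
translate([703, 851, 0]) {
  translate([0, 0, 392]) cube([308, 271, 38]);
  translate([22, 22, 0]) cylinder(h = 392, r = 22);
  translate([286, 22, 0]) cylinder(h = 392, r = 22);
  translate([22, 249, 0]) cylinder(h = 392, r = 22);
  translate([286, 249, 0]) cylinder(h = 392, r = 22);
}
translate([-428, 230, 0]) {
  translate([0, 0, 392]) cube([308, 271, 38]);
  translate([22, 22, 0]) cylinder(h = 392, r = 22);
  translate([286, 22, 0]) cylinder(h = 392, r = 22);
  translate([22, 249, 0]) cylinder(h = 392, r = 22);
  translate([286, 249, 0]) cylinder(h = 392, r = 22);
}
translate([1834, 230, 0]) {
  translate([0, 0, 392]) cube([308, 271, 38]);
  translate([22, 22, 0]) cylinder(h = 392, r = 22);
  translate([286, 22, 0]) cylinder(h = 392, r = 22);
  translate([22, 249, 0]) cylinder(h = 392, r = 22);
  translate([286, 249, 0]) cylinder(h = 392, r = 22);
}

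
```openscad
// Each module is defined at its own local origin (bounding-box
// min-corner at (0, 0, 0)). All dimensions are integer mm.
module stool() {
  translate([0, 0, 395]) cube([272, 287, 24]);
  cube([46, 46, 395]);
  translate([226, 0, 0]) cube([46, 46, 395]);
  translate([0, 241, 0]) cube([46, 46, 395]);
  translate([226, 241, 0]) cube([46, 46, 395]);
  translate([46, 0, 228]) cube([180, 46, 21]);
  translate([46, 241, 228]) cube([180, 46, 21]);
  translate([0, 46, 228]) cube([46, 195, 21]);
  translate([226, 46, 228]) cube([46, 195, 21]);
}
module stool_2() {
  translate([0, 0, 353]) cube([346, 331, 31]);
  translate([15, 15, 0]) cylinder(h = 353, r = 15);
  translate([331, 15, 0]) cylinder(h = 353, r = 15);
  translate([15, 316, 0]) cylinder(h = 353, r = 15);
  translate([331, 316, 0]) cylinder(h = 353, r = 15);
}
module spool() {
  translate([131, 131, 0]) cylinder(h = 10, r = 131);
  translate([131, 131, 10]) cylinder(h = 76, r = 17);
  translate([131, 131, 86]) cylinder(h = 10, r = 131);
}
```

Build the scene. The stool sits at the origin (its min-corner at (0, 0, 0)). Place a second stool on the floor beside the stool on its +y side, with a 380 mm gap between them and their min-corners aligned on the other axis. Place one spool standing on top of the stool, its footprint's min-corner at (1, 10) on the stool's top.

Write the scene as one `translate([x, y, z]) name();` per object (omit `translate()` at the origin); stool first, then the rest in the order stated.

stool();
translate([0, 667, 0]) stool_2();
translate([1, 10, 419]) spool();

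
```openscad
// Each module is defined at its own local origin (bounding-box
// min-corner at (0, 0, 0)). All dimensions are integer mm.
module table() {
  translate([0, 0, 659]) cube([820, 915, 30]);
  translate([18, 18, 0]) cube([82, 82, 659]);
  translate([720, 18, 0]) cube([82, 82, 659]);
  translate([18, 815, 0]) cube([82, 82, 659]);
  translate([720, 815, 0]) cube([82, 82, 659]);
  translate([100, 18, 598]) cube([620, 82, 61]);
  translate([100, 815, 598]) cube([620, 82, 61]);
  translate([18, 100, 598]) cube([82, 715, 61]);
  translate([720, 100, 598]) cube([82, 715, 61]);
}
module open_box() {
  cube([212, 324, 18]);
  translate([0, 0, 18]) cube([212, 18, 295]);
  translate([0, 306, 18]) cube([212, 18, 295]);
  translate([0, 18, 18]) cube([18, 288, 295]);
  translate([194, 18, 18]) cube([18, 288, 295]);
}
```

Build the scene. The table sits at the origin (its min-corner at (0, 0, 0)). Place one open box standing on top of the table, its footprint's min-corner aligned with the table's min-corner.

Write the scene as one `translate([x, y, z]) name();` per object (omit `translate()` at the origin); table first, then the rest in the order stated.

table();
translate([0, 0, 689]) open_box();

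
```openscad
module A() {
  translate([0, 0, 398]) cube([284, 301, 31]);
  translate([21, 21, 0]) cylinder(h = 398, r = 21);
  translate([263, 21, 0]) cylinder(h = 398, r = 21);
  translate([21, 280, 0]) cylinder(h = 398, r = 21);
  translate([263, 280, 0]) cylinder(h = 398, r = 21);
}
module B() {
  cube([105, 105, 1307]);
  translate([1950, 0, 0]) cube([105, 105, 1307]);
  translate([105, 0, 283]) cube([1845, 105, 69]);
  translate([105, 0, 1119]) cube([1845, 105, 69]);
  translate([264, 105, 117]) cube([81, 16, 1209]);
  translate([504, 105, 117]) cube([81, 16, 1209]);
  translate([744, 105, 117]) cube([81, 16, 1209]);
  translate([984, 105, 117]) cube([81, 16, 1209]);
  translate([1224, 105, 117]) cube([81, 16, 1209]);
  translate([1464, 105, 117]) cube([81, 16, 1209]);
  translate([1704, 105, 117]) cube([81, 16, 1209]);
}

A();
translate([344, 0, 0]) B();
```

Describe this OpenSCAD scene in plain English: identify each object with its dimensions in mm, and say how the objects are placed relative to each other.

A is a four-legged stool. The seat is 284×301 mm, 31 mm thick, top at z = 429 mm. It stands on four round legs, each 42 mm in diameter, from z = 0 to the seat underside, each leg's axis is inset half a diameter from the nearest pair of seat edges (so the leg's bounding box is flush with the corner).

B is a fence section. Two 105×105 mm posts, 1307 mm tall, stand on the floor with a clear span of 1845 mm between their inner faces. Two horizontal rails of 105×69 mm section span the gap between the posts with their undersides at z = 283 mm and z = 1119 mm, flush with the posts' −y face. 7 pickets, each 81 mm wide, 16 mm thick and 1209 mm tall, are fixed to the +y face of the rails with their bottoms at z = 117 mm, evenly spaced across the span with equal gaps (rounded down to the nearest mm) at the −x end and between each pair — any rounding remainder accumulates at the +x end.

The fence section is on the floor beside the stool on its +x side.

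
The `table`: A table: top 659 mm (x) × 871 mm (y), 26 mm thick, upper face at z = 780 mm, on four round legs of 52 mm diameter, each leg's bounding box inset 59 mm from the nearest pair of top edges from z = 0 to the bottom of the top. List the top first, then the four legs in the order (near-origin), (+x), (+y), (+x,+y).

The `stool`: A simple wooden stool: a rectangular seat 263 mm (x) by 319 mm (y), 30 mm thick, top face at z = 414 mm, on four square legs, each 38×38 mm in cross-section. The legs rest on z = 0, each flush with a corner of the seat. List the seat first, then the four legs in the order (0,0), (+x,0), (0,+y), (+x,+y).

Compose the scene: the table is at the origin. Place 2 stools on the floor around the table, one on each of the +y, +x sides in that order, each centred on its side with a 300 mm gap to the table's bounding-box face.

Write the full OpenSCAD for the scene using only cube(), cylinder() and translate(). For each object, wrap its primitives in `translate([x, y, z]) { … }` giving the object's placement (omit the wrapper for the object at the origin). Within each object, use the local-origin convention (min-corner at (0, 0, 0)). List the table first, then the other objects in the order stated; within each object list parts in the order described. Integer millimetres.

translate([0, 0, 754]) cube([659, 871, 26]);
translate([85, 85, 0]) cylinder(h = 754, r = 26);
translate([574, 85, 0]) cylinder(h = 754, r = 26);
translate([85, 786, 0]) cylinder(h = 754, r = 26);
translate([574, 786, 0]) cylinder(h = 754, r = 26);
translate([198, 1171, 0]) {
  translate([0, 0, 384]) cube([263, 319, 30]);
  cube([38, 38, 384]);
  translate([225, 0, 0]) cube([38, 38, 384]);
  translate([0, 281, 0]) cube([38, 38, 384]);
  translate([225, 281, 0]) cube([38, 38, 384]);
}
translate([959, 276, 0]) {
  translate([0, 0, 384]) cube([263, 319, 30]);
  cube([38, 38, 384]);
  translate([225, 0, 0]) cube([38, 38, 384]);
  translate([0, 281, 0]) cube([38, 38, 384]);
  translate([225, 281, 0]) cube([38, 38, 384]);
}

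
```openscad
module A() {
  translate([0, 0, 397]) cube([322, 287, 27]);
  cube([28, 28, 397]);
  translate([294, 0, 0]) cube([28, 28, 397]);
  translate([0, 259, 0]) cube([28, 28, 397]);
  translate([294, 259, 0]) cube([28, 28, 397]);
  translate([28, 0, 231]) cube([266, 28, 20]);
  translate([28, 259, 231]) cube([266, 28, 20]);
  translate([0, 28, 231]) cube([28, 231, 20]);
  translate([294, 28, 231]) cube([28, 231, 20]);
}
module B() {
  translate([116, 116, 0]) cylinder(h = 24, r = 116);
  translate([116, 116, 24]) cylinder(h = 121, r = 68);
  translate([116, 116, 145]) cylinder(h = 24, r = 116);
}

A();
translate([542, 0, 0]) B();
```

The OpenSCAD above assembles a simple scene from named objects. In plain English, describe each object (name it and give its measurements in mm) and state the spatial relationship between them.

A is a simple wooden stool: a rectangular seat 322 mm (x) by 287 mm (y), 27 mm thick, top face at z = 424 mm, on four square legs, each 28×28 mm in cross-section. The legs rest on z = 0, each flush with a corner of the seat. Four stretchers, 28 mm wide and 20 mm tall, connect adjacent legs with their undersides at z = 231 mm, each running between the inner faces of the legs it joins and aligned with the legs' outer faces on the other axis.

B is a spool: two coaxial disc flanges of radius 116 mm and thickness 24 mm, joined by a core cylinder of radius 68 mm and height 121 mm. The lower flange rests on z = 0 and the three cylinders share a vertical axis.

The spool is on the floor beside the stool on its +x side.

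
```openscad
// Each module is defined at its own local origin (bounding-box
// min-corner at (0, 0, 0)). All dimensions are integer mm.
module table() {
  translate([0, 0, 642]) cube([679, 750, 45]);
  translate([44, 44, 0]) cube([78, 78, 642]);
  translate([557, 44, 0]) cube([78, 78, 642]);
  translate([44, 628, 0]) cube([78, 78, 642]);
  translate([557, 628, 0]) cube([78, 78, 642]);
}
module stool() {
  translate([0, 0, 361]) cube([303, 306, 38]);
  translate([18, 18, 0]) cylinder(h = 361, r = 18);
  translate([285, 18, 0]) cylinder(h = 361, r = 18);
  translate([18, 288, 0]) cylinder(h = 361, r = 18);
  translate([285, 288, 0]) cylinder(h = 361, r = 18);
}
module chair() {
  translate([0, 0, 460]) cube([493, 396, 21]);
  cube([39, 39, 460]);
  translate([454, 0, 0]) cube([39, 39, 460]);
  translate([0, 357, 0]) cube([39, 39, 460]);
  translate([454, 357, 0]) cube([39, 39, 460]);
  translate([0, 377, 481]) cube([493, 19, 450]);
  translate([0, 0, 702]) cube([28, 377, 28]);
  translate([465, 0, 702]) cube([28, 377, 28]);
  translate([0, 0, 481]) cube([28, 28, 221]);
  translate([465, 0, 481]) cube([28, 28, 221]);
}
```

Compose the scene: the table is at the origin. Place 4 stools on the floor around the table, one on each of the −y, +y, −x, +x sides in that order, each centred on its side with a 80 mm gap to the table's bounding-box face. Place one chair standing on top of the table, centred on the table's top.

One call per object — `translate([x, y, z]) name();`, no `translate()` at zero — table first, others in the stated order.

table();
translate([188, -386, 0]) stool();
translate([188, 830, 0]) stool();
translate([-383, 222, 0]) stool();
translate([759, 222, 0]) stool();
translate([93, 177, 687]) chair();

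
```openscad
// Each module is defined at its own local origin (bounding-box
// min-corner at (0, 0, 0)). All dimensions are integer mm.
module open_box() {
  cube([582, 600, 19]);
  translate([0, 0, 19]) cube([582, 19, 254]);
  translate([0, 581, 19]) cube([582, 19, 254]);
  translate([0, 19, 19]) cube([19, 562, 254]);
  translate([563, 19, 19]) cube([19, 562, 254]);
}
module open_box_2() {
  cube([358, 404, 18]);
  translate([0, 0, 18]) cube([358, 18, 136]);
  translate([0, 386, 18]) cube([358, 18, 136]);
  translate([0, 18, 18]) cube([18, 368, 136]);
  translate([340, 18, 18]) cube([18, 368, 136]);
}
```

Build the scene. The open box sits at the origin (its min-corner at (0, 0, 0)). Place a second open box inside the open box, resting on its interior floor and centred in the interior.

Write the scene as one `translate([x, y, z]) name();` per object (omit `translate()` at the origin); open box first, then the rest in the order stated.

open_box();
translate([112, 98, 19]) open_box_2();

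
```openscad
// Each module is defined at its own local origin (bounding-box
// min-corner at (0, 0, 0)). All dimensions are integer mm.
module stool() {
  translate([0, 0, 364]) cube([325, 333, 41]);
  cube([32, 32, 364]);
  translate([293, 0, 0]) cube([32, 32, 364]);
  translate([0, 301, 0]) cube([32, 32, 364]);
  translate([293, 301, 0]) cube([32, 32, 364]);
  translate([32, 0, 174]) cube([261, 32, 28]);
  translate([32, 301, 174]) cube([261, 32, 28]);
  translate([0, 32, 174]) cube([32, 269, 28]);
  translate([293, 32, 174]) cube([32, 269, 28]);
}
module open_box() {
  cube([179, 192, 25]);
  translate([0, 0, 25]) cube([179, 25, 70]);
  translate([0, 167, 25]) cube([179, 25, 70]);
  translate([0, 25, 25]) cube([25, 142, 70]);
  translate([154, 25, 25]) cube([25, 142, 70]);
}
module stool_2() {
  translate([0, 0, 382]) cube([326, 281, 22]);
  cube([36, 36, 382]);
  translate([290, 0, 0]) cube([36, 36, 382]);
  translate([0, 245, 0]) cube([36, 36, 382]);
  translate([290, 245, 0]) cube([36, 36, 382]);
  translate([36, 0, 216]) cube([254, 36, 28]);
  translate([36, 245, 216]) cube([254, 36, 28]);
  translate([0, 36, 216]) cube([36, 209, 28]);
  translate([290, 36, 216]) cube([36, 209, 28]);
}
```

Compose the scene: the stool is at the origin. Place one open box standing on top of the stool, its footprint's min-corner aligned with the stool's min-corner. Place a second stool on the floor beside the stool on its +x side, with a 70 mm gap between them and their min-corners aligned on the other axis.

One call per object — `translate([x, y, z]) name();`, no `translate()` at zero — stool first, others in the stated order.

stool();
translate([0, 0, 405]) open_box();
translate([395, 0, 0]) stool_2();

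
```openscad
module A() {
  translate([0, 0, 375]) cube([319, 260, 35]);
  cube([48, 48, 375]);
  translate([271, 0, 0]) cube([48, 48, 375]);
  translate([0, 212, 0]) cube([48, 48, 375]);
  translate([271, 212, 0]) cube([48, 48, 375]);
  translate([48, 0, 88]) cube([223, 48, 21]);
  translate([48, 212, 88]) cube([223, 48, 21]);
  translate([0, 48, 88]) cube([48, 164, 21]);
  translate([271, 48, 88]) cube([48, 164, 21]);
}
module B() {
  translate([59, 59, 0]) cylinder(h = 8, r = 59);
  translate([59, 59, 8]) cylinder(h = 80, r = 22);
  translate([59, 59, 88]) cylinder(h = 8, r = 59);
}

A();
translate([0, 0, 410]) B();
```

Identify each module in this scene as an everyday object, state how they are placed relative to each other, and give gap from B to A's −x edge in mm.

The spool's min-x is at 0; the stool's min-x is 0; gap = 0 mm.

A is a stool. B is a spool. The spool is on top of the stool. The gap from the spool to the stool's −x edge is 0 mm.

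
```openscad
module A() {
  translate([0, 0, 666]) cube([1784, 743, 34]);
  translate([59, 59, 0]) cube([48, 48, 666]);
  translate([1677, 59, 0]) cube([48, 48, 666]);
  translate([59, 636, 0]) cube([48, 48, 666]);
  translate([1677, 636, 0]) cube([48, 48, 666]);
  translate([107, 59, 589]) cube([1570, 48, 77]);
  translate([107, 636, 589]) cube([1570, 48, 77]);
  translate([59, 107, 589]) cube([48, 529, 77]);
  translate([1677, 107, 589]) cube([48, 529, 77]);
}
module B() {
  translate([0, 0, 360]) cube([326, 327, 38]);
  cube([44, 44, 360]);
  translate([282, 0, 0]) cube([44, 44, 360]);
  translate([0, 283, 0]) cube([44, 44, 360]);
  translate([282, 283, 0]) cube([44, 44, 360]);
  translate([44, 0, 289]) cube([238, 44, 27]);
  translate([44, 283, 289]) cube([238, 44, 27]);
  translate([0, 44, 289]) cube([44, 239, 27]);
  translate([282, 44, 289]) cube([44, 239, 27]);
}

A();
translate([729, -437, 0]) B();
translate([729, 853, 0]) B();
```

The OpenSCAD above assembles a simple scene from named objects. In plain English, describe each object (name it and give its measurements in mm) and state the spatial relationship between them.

A is a rectangular dining table. The top is 1784×743×34 mm with its upper surface at z = 700 mm. It stands on four 48×48 mm square legs, each inset 59 mm from the nearest pair of top edges, running from the floor to the underside of the top. Four apron rails, 48 mm thick and 77 mm tall, run between adjacent legs with their top edges flush with the underside of the top and their outer faces flush with the legs' outer faces.

B is a simple wooden stool: a rectangular seat 326 mm (x) by 327 mm (y), 38 mm thick, top face at z = 398 mm, on four square legs, each 44×44 mm in cross-section. The legs rest on z = 0, each flush with a corner of the seat. Four stretchers, 44 mm wide and 27 mm tall, connect adjacent legs with their undersides at z = 289 mm, each running between the inner faces of the legs it joins and aligned with the legs' outer faces on the other axis.

Two stools sit around the table at the −y, +y sides.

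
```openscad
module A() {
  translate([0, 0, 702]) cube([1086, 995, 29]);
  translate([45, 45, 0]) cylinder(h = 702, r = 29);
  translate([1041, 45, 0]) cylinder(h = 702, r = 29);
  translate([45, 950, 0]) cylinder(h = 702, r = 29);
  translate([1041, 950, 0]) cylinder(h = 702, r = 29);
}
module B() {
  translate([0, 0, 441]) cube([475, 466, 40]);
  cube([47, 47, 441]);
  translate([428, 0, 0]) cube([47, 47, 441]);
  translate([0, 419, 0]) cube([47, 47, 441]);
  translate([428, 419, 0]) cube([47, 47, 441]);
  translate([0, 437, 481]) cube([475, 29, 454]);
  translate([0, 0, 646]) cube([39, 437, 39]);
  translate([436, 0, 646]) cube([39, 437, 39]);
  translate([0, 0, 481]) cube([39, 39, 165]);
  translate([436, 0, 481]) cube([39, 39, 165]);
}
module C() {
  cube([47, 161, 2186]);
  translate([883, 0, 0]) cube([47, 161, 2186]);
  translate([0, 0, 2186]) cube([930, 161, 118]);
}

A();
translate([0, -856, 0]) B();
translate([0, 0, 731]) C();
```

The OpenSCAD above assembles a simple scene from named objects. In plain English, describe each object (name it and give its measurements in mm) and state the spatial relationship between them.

A is a table: top 1086 mm (x) × 995 mm (y), 29 mm thick, upper face at z = 731 mm, on four round legs of 58 mm diameter, each leg's bounding box inset 16 mm from the nearest pair of top edges, running from z = 0 to the bottom of the top.

B is a chair. The seat is a 475×466×40 mm slab with its top at z = 481 mm, on four 47×47 mm corner legs (flush with the seat edges, standing on z = 0). A flat backrest 29 mm thick, 454 mm tall, spans the full seat width and rises from the seat top along its +y edge, rear face flush with the rear of the seat. Two armrests of 39×39 mm section run along each side from the seat's front edge to the front of the backrest, top faces 204 mm above the seat top and outer faces flush with the seat's x-edges; a 39×39 mm post under the front of each armrest stands on the seat at the front corner.

C is a door frame. The clear opening is 836 mm wide and 2186 mm high. Two 47 mm wide jambs, 161 mm deep, stand either side of the opening from the floor to the top of the opening. A 118 mm thick head sits across the top of both jambs, spanning the full outside width of the frame.

The chair is on the floor beside the table on its −y side. The door frame is on top of the table.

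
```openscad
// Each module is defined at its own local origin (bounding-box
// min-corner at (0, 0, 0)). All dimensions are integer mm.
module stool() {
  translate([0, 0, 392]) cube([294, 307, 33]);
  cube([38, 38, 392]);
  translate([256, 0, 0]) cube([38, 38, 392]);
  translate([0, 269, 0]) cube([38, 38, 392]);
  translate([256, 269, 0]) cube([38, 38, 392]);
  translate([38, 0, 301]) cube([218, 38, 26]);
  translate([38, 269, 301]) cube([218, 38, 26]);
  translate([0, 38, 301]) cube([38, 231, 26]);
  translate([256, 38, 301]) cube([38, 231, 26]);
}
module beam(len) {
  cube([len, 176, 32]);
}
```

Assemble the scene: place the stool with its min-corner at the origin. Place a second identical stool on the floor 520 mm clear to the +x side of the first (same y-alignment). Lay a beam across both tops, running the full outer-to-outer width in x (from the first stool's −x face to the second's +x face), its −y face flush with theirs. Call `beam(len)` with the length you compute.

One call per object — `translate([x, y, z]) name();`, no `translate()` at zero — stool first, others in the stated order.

stool();
translate([814, 0, 0]) stool();
translate([0, 0, 425]) beam(1108);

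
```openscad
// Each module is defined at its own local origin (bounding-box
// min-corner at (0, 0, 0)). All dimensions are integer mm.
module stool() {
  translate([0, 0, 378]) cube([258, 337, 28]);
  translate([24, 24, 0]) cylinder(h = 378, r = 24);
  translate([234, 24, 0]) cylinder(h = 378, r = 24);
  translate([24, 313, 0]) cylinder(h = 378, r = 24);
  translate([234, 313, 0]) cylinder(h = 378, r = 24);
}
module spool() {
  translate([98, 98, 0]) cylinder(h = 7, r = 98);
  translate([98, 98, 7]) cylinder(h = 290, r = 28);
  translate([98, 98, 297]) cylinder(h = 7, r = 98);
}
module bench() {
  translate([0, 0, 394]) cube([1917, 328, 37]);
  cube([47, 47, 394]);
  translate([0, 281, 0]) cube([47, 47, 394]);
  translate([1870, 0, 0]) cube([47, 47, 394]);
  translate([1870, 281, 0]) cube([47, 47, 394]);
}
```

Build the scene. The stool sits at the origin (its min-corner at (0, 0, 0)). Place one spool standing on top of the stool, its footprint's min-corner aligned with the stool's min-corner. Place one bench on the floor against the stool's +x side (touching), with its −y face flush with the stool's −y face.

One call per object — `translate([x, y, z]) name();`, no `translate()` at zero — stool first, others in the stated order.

stool();
translate([0, 0, 406]) spool();
translate([258, 0, 0]) bench();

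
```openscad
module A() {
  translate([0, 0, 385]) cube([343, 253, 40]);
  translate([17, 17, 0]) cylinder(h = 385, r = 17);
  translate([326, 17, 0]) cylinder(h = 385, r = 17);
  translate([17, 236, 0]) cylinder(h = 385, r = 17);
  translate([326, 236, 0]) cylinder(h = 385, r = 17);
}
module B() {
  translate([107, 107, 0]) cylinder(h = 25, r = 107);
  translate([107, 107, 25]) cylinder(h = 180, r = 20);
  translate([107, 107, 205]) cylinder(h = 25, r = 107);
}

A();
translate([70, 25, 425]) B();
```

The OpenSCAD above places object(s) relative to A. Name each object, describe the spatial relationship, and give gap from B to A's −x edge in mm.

A is a stool. B is a spool. The spool is on top of the stool. The gap from the spool to the stool's −x edge is 70 mm.

The spool's min-x is at 70; the stool's min-x is 0; gap = 70 mm.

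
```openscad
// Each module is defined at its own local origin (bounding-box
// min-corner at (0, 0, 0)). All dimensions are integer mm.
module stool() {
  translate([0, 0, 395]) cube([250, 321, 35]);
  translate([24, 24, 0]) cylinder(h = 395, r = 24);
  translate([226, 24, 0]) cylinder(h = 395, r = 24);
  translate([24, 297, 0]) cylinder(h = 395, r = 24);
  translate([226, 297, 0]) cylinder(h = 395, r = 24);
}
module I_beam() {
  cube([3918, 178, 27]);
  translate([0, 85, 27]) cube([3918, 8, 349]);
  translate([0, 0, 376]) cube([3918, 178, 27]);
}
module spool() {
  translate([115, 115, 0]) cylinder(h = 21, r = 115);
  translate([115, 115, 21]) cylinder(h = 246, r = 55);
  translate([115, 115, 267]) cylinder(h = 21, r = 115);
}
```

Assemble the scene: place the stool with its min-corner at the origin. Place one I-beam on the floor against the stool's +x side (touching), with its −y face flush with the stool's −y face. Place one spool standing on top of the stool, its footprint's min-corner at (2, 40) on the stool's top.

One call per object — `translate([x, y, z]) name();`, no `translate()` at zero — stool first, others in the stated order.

stool();
translate([250, 0, 0]) I_beam();
translate([2, 40, 430]) spool();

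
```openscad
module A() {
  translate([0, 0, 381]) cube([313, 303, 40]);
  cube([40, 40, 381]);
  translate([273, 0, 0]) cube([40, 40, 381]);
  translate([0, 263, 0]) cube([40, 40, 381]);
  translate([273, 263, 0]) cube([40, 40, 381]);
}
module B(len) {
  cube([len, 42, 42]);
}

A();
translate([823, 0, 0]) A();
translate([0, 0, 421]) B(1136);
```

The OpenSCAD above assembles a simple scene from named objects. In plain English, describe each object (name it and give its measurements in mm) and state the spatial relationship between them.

A is a simple wooden stool: a rectangular seat 313 mm (x) by 303 mm (y), 40 mm thick, top face at z = 421 mm, on four square legs, each 40×40 mm in cross-section. The legs rest on z = 0, each flush with a corner of the seat.

B is a rectangular beam 1136 mm long (x), 42 mm deep (y), 42 mm thick (z).

The beam spans the tops of two stools placed 510 mm apart, resting at z = 421 mm.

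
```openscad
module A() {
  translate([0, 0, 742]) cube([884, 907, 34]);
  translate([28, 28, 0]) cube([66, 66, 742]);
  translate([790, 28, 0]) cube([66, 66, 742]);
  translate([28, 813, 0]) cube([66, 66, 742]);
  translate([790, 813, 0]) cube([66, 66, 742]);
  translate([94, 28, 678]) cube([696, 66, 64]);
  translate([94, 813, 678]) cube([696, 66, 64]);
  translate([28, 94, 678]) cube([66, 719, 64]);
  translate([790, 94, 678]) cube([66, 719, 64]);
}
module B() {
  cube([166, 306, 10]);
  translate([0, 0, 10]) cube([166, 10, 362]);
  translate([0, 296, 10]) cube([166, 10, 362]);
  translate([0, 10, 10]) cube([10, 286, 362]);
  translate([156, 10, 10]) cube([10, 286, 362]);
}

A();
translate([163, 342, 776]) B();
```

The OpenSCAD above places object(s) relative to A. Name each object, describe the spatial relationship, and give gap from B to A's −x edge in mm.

The open box's min-x is at 163; the table's min-x is 0; gap = 163 mm.

A is a table. B is an open box. The open box is on top of the table. The gap from the open box to the table's −x edge is 163 mm.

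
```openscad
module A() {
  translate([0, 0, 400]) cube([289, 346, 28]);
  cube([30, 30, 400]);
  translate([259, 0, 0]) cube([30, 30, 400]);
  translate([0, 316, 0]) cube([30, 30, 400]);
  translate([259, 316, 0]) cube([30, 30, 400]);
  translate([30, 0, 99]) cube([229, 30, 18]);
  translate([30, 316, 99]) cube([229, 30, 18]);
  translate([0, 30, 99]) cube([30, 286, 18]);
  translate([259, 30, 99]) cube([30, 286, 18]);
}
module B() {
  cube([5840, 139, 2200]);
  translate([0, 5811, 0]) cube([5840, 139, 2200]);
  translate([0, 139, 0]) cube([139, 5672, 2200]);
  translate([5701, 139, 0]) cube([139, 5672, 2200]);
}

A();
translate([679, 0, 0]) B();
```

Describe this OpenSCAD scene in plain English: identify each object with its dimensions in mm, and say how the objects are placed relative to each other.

A is a simple wooden stool: a rectangular seat 289 mm (x) by 346 mm (y), 28 mm thick, top face at z = 428 mm, on four square legs, each 30×30 mm in cross-section. The legs rest on z = 0, each flush with a corner of the seat. Four stretchers, 30 mm wide and 18 mm tall, connect adjacent legs with their undersides at z = 99 mm, each running between the inner faces of the legs it joins and aligned with the legs' outer faces on the other axis.

B is the wall frame of a small rectangular building: four walls, each 2200 mm tall and 139 mm thick, enclosing a footprint 5840 mm (x) by 5950 mm (y) outside-to-outside, with no floor or roof. The front and back walls (the −y and +y sides) span the full width; the two side walls fit between them.

The house frame is on the floor beside the stool on its +x side.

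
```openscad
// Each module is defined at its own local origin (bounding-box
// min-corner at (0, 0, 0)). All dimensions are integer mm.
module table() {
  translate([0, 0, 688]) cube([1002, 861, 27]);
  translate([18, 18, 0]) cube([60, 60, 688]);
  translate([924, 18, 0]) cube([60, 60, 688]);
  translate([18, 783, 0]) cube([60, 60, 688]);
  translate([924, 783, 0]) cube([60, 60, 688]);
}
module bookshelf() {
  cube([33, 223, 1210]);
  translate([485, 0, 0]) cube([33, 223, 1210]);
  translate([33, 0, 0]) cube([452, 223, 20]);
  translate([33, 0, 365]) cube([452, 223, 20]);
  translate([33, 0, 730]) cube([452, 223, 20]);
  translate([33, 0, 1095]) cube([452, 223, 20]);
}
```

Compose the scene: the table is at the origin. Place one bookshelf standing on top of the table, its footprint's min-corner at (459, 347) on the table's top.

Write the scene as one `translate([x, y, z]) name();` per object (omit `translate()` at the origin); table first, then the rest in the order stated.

table();
translate([459, 347, 715]) bookshelf();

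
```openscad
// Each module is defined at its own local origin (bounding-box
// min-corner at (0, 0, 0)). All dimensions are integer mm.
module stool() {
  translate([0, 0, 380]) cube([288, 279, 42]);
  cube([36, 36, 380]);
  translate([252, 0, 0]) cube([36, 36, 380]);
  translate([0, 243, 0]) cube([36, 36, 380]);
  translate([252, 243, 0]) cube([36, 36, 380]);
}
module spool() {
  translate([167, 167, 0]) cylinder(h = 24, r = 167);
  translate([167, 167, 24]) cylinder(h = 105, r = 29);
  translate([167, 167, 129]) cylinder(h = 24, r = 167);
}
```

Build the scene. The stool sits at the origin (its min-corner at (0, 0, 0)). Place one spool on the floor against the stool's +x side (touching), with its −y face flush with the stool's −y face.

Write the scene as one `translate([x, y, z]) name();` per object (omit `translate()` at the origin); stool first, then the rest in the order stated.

stool();
translate([288, 0, 0]) spool();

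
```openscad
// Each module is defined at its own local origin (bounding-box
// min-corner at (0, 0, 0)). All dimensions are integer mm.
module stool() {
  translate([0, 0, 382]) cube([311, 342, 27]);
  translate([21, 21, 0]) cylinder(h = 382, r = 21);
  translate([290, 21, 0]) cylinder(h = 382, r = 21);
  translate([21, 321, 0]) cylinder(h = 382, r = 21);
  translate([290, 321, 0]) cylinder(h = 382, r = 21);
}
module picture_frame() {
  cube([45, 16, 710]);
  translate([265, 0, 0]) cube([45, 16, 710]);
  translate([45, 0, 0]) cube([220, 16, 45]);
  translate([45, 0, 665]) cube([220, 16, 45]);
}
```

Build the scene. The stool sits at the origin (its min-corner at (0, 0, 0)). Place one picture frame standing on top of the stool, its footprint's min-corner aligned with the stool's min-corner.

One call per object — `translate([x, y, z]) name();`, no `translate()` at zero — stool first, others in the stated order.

stool();
translate([0, 0, 409]) picture_frame();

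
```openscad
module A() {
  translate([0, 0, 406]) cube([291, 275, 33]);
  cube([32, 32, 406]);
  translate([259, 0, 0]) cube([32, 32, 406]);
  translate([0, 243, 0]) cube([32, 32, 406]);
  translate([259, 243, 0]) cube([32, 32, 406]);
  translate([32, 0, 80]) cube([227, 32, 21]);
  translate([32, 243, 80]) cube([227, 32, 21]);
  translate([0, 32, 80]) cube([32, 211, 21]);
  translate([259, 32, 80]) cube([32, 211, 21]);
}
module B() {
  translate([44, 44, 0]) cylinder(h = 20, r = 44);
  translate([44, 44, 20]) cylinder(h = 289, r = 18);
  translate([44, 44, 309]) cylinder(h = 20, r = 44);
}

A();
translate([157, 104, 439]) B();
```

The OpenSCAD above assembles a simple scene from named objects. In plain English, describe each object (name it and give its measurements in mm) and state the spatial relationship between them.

A is a simple wooden stool: a rectangular seat 291 mm (x) by 275 mm (y), 33 mm thick, top face at z = 439 mm, on four square legs, each 32×32 mm in cross-section. The legs rest on z = 0, each flush with a corner of the seat. Four stretchers, 32 mm wide and 21 mm tall, connect adjacent legs with their undersides at z = 80 mm, each running between the inner faces of the legs it joins and aligned with the legs' outer faces on the other axis.

B is a spool: two coaxial disc flanges of radius 44 mm and thickness 20 mm, joined by a core cylinder of radius 18 mm and height 289 mm. The lower flange rests on z = 0 and the three cylinders share a vertical axis.

The spool is on top of the stool.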